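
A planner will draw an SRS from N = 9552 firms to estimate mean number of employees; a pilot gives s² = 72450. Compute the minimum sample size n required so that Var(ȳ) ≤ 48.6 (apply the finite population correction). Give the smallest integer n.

Without fpc, n₀ = s²/D = 72450/48.6 = 1490.7407.
With fpc, (1 − n/N)·s²/n ≤ D requires n ≥ n₀/(1 + n₀/N) = 1490.7407/(1 + 1490.7407/9552) = 1289.4947.
Rounding up, n = 1290.

1290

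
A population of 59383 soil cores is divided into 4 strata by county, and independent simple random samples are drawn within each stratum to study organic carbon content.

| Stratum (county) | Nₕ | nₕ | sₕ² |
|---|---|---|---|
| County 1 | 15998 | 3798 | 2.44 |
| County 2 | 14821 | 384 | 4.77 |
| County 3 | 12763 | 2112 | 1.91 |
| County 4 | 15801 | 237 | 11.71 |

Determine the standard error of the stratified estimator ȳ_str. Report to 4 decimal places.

Var(ȳ_str) = Σₕ Wₕ²(1 − fₕ)sₕ²/nₕ with Wₕ = Nₕ/N, N = 59383.
County 1: Wₕ = 0.26940370; term = 0.26940370²·(1 − 0.23740468)·2.44/3798 = 3.5557901 × 10^-5.
County 2: Wₕ = 0.24958321; term = 0.24958321²·(1 − 0.02590918)·4.77/384 = 7.5373269 × 10^-4.
County 3: Wₕ = 0.21492683; term = 0.21492683²·(1 − 0.16547834)·1.91/2112 = 3.4862485 × 10^-5.
County 4: Wₕ = 0.26608625; term = 0.26608625²·(1 − 0.01499905)·11.71/237 = 0.0034458001.
Sum = 0.0042699532.
SE = √(0.0042699532) = 0.0653.

0.0653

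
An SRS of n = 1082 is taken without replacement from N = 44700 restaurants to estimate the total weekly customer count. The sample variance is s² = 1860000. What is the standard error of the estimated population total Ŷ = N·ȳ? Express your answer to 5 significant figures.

Var(Ŷ) = N²·Var(ȳ) = N²·(1 − n/N)·s²/n.
f = 1082/44700 = 0.02420582; Var(ȳ) = 0.97579418·1860000/1082 = 1677.4281.
Var(Ŷ) = 44700² · 1677.4281 = 3.3516523 × 10^12.
SE(Ŷ) = √(3.3516523 × 10^12) = 1.8308 × 10^6.

1.8308 × 10^6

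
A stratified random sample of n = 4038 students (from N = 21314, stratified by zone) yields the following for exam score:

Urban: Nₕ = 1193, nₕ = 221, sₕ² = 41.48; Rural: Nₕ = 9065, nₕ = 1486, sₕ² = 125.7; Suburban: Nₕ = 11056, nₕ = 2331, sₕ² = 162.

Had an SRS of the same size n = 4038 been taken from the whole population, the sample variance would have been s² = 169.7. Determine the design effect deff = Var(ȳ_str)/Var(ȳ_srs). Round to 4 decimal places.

Var(ȳ_str) = Σ Wₕ²(1−fₕ)sₕ²/nₕ with Wₕ = Nₕ/21314:
  Urban: (1193/21314)²·(1−221/1193)·41.48/221 = 4.7909679 × 10^-4
  Rural: (9065/21314)²·(1−1486/9065)·125.7/1486 = 0.012792819
  Suburban: (11056/21314)²·(1−2331/11056)·162/2331 = 0.014757279
  → Var(ȳ_str) = 0.028029195.
Var(ȳ_srs) = (1 − 4038/21314)·169.7/4038 = 0.034063852.
deff = 0.028029195 / 0.034063852 = 0.8228.

0.8228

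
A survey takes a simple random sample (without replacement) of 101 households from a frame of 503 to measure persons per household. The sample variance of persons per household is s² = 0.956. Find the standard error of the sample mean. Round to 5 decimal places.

Under SRS without replacement, Var(ȳ) = (1 − f)·s²/n with f = n/N = 101/503 = 0.20079523.
Var(ȳ) = (1 − 0.20079523)·0.956/101 = 0.79920477·0.0094653465 = 0.0075647501.
SE(ȳ) = √(0.0075647501) = 0.08698.

0.08698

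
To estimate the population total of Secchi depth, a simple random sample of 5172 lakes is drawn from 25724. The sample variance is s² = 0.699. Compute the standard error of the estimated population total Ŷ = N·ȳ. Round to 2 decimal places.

Var(Ŷ) = N²·Var(ȳ) = N²·(1 − n/N)·s²/n.
f = 5172/25724 = 0.20105738; Var(ȳ) = 0.79894262·0.699/5172 = 1.0797774 × 10^-4.
Var(Ŷ) = 25724² · (1.0797774 × 10^-4) = 71451.481.
SE(Ŷ) = √(71451.481) = 267.30.

267.30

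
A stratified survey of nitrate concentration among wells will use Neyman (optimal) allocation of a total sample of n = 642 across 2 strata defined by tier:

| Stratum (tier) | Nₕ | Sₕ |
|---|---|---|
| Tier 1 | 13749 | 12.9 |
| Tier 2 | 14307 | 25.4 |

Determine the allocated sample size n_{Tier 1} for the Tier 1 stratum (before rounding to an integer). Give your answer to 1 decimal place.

210.6

Neyman allocation: nₕ = n·NₕSₕ / Σⱼ NⱼSⱼ.
Σ NⱼSⱼ = 13749·12.9 + 14307·25.4 = 540759.9.
n_{Tier 1} = 642·13749·12.9 / 540759.9 = 210.6.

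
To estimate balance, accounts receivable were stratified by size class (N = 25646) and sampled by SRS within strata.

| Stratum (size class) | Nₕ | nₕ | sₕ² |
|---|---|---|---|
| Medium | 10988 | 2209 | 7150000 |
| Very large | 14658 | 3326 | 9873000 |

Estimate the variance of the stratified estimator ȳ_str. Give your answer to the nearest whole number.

Var(ȳ_str) = Σₕ Wₕ²(1 − fₕ)sₕ²/nₕ with Wₕ = Nₕ/N, N = 25646.
Medium: Wₕ = 0.42844888; term = 0.42844888²·(1 − 0.20103750)·7150000/2209 = 474.71696.
Very large: Wₕ = 0.57155112; term = 0.57155112²·(1 − 0.22690681)·9873000/3326 = 749.66787.
Sum = 1224.3848.

1224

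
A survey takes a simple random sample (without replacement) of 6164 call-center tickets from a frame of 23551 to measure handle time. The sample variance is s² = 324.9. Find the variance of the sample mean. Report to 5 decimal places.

0.03891

Under SRS without replacement, Var(ȳ) = (1 − f)·s²/n with f = n/N = 6164/23551 = 0.26172986.
Var(ȳ) = (1 − 0.26172986)·324.9/6164 = 0.73827014·0.05270928 = 0.038913687.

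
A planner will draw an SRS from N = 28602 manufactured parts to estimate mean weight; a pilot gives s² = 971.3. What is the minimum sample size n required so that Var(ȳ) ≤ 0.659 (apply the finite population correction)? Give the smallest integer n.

Without fpc, n₀ = s²/D = 971.3/0.659 = 1473.8998.
With fpc, (1 − n/N)·s²/n ≤ D requires n ≥ n₀/(1 + n₀/N) = 1473.8998/(1 + 1473.8998/28602) = 1401.6699.
Rounding up, n = 1402.

1402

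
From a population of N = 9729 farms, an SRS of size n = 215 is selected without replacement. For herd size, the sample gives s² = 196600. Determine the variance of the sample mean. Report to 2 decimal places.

Under SRS without replacement, Var(ȳ) = (1 − f)·s²/n with f = n/N = 215/9729 = 0.02209888.
Var(ȳ) = (1 − 0.02209888)·196600/215 = 0.97790112·914.4186 = 894.21098.

894.21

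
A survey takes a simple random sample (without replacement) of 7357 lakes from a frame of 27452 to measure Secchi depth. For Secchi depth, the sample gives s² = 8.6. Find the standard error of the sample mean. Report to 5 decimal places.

Under SRS without replacement, Var(ȳ) = (1 − f)·s²/n with f = n/N = 7357/27452 = 0.26799505.
Var(ȳ) = (1 − 0.26799505)·8.6/7357 = 0.73200495·0.0011689547 = 8.5568066 × 10^-4.
SE(ȳ) = √(8.5568066 × 10^-4) = 0.02925.

0.02925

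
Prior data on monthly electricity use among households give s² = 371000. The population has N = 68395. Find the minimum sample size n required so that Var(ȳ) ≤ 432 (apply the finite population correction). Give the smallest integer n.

Without fpc, n₀ = s²/D = 371000/432 = 858.7963.
With fpc, (1 − n/N)·s²/n ≤ D requires n ≥ n₀/(1 + n₀/N) = 858.7963/(1 + 858.7963/68395) = 848.1466.
Rounding up, n = 849.

849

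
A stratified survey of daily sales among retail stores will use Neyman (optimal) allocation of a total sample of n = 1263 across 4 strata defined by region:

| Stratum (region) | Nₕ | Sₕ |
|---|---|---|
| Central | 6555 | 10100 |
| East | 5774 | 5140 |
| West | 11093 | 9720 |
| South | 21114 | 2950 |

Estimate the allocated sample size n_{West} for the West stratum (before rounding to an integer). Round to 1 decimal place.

512.0

Neyman allocation: nₕ = n·NₕSₕ / Σⱼ NⱼSⱼ.
Σ NⱼSⱼ = 6555·10100 + 5774·5140 + 11093·9720 + 21114·2950 = 2.6599412 × 10^8.
n_{West} = 1263·11093·9720 / (2.6599412 × 10^8) = 512.0.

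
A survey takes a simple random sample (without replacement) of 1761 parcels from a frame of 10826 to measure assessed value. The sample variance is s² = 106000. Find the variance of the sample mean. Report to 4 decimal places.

50.4018

Under SRS without replacement, Var(ȳ) = (1 − f)·s²/n with f = n/N = 1761/10826 = 0.16266396.
Var(ȳ) = (1 − 0.16266396)·106000/1761 = 0.83733604·60.193072 = 50.401829.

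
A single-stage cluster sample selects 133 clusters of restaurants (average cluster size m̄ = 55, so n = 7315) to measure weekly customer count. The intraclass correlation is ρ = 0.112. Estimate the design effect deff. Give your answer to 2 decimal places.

7.05

deff = 1 + (55 − 1)·0.112 = 1 + 6.048 = 7.048.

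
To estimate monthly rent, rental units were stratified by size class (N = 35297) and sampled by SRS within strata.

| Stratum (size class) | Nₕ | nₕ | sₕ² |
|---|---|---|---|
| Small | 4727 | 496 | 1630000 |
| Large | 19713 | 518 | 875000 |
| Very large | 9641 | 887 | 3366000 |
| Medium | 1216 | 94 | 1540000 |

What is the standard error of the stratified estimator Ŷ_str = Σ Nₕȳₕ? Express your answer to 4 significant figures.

1.023 × 10^6

Var(Ŷ_str) = Σₕ Nₕ²(1 − fₕ)sₕ²/nₕ.
Small: 4727²·(1 − 496/4727)·1630000/496 = 6.5725599 × 10^10.
Large: 19713²·(1 − 518/19713)·875000/518 = 6.3917405 × 10^11.
Very large: 9641²·(1 − 887/9641)·3366000/887 = 3.2027211 × 10^11.
Medium: 1216²·(1 − 94/1216)·1540000/94 = 2.235215 × 10^10.
Sum = 1.0475239 × 10^12.
SE = √(1.0475239 × 10^12) = 1.023 × 10^6.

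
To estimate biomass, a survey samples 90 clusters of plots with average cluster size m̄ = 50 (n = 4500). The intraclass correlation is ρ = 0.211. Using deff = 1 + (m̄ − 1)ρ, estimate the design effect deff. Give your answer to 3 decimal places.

11.339

deff = 1 + (50 − 1)·0.211 = 1 + 10.339 = 11.339.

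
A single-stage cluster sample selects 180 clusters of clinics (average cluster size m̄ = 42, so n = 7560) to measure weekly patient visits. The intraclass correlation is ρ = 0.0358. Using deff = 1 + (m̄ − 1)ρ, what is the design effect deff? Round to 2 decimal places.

deff = 1 + (42 − 1)·0.0358 = 1 + 1.4678 = 2.4678.

2.47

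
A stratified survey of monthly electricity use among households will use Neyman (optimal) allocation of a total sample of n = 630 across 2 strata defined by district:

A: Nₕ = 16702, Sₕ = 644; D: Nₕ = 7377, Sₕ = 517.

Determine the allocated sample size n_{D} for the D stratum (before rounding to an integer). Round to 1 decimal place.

Neyman allocation: nₕ = n·NₕSₕ / Σⱼ NⱼSⱼ.
Σ NⱼSⱼ = 16702·644 + 7377·517 = 1.4569997 × 10^7.
n_{D} = 630·7377·517 / (1.4569997 × 10^7) = 164.9.

164.9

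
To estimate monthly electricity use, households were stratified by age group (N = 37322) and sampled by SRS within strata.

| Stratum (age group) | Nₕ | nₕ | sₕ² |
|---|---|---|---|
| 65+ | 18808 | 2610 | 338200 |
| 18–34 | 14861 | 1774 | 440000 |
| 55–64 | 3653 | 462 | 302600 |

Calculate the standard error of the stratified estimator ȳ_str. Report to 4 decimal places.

Var(ȳ_str) = Σₕ Wₕ²(1 − fₕ)sₕ²/nₕ with Wₕ = Nₕ/N, N = 37322.
65+: Wₕ = 0.50393870; term = 0.50393870²·(1 − 0.13877074)·338200/2610 = 28.340486.
18–34: Wₕ = 0.39818338; term = 0.39818338²·(1 − 0.11937286)·440000/1774 = 34.63039.
55–64: Wₕ = 0.09787793; term = 0.09787793²·(1 − 0.12647139)·302600/462 = 5.4811742.
Sum = 68.45205.
SE = √(68.45205) = 8.2736.

8.2736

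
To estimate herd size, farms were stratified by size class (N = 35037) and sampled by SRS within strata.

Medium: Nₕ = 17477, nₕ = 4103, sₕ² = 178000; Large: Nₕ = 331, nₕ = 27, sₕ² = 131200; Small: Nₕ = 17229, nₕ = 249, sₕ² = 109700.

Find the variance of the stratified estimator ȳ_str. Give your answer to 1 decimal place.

Var(ȳ_str) = Σₕ Wₕ²(1 − fₕ)sₕ²/nₕ with Wₕ = Nₕ/N, N = 35037.
Medium: Wₕ = 0.49881554; term = 0.49881554²·(1 − 0.23476569)·178000/4103 = 8.2602438.
Large: Wₕ = 0.00944716; term = 0.00944716²·(1 − 0.08157100)·131200/27 = 0.39830689.
Small: Wₕ = 0.49173731; term = 0.49173731²·(1 − 0.01445238)·109700/249 = 104.99079.
Sum = 113.64934.

113.6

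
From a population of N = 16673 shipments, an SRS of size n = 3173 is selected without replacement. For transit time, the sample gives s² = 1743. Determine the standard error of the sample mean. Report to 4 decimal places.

0.6669

Under SRS without replacement, Var(ȳ) = (1 − f)·s²/n with f = n/N = 3173/16673 = 0.19030768.
Var(ȳ) = (1 − 0.19030768)·1743/3173 = 0.80969232·0.54932241 = 0.44478213.
SE(ȳ) = √(0.44478213) = 0.6669.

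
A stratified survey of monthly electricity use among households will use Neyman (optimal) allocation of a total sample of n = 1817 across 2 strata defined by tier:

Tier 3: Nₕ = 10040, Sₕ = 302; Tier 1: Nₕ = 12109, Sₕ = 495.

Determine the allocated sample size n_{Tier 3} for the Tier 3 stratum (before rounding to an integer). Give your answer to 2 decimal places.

Neyman allocation: nₕ = n·NₕSₕ / Σⱼ NⱼSⱼ.
Σ NⱼSⱼ = 10040·302 + 12109·495 = 9.026035 × 10^6.
n_{Tier 3} = 1817·10040·302 / (9.026035 × 10^6) = 610.38.

610.38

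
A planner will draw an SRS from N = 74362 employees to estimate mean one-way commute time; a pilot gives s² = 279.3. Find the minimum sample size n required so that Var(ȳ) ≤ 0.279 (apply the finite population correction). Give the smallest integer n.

988

Without fpc, n₀ = s²/D = 279.3/0.279 = 1001.0753.
With fpc, (1 − n/N)·s²/n ≤ D requires n ≥ n₀/(1 + n₀/N) = 1001.0753/(1 + 1001.0753/74362) = 987.7777.
Rounding up, n = 988.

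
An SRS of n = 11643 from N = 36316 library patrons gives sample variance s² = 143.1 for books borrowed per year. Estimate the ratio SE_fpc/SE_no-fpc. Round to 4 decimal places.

f = n/N = 11643/36316 = 0.32060249.
SE_no-fpc = √(s²/n) = 0.11086319; SE_fpc = √((1−f)s²/n) = 0.091379619.
Ratio = √(1−f) = 0.82425573.

0.8243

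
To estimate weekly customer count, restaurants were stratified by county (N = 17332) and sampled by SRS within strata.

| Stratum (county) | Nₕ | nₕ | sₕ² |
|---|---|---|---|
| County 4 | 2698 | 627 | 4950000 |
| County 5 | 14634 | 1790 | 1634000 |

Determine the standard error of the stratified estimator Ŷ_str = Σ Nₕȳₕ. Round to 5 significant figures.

Var(Ŷ_str) = Σₕ Nₕ²(1 − fₕ)sₕ²/nₕ.
County 4: 2698²·(1 − 627/2698)·4950000/627 = 4.41123 × 10^10.
County 5: 14634²·(1 − 1790/14634)·1634000/1790 = 1.715783 × 10^11.
Sum = 2.156906 × 10^11.
SE = √(2.156906 × 10^11) = 464430.

464430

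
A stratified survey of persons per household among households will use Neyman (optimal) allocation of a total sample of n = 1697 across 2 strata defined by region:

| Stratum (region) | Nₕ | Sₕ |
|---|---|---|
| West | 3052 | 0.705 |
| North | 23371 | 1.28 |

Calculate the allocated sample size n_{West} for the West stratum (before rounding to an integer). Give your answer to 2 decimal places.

113.87

Neyman allocation: nₕ = n·NₕSₕ / Σⱼ NⱼSⱼ.
Σ NⱼSⱼ = 3052·0.705 + 23371·1.28 = 32066.54.
n_{West} = 1697·3052·0.705 / 32066.54 = 113.87.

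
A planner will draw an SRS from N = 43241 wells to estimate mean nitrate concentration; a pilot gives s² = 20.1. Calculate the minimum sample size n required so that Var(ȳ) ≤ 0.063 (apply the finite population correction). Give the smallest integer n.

317

Without fpc, n₀ = s²/D = 20.1/0.063 = 319.0476.
With fpc, (1 − n/N)·s²/n ≤ D requires n ≥ n₀/(1 + n₀/N) = 319.0476/(1 + 319.0476/43241) = 316.7108.
Rounding up, n = 317.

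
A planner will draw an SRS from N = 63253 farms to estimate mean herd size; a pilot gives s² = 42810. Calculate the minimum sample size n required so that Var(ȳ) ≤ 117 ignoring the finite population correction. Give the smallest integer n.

366

Without fpc, n₀ = s²/D = 42810/117 = 365.8974.
Rounding up, n = 366.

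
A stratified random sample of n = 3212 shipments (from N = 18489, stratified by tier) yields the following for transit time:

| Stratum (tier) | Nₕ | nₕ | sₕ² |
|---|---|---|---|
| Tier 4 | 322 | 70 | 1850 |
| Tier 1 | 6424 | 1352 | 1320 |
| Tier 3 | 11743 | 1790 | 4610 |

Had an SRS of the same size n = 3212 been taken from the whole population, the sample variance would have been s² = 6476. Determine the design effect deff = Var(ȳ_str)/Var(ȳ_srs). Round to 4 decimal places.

0.5882

Var(ȳ_str) = Σ Wₕ²(1−fₕ)sₕ²/nₕ with Wₕ = Nₕ/18489:
  Tier 4: (322/18489)²·(1−70/322)·1850/70 = 0.006273404
  Tier 1: (6424/18489)²·(1−1352/6424)·1320/1352 = 0.093058312
  Tier 3: (11743/18489)²·(1−1790/11743)·4610/1790 = 0.88055019
  → Var(ȳ_str) = 0.97988191.
Var(ȳ_srs) = (1 − 3212/18489)·6476/3212 = 1.665927.
deff = 0.97988191 / 1.665927 = 0.5882.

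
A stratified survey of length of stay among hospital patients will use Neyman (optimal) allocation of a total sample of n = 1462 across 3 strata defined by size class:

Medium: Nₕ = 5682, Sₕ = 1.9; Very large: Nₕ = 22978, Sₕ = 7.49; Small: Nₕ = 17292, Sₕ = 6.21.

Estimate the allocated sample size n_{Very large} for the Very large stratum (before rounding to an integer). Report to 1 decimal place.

Neyman allocation: nₕ = n·NₕSₕ / Σⱼ NⱼSⱼ.
Σ NⱼSⱼ = 5682·1.9 + 22978·7.49 + 17292·6.21 = 290284.34.
n_{Very large} = 1462·22978·7.49 / 290284.34 = 866.8.

866.8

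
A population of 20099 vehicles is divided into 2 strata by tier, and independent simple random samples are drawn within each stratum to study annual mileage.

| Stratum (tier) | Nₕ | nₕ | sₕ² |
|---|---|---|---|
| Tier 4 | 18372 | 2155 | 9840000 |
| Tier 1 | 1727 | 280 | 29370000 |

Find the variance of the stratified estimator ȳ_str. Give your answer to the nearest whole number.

Var(ȳ_str) = Σₕ Wₕ²(1 − fₕ)sₕ²/nₕ with Wₕ = Nₕ/N, N = 20099.
Tier 4: Wₕ = 0.91407533; term = 0.91407533²·(1 − 0.11729806)·9840000/2155 = 3367.6417.
Tier 1: Wₕ = 0.08592467; term = 0.08592467²·(1 − 0.16213086)·29370000/280 = 648.87028.
Sum = 4016.512.

4017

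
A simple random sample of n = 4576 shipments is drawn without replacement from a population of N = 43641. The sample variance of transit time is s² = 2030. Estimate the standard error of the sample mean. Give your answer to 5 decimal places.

Under SRS without replacement, Var(ȳ) = (1 − f)·s²/n with f = n/N = 4576/43641 = 0.10485553.
Var(ȳ) = (1 − 0.10485553)·2030/4576 = 0.89514447·0.44361888 = 0.39710299.
SE(ȳ) = √(0.39710299) = 0.63016.

0.63016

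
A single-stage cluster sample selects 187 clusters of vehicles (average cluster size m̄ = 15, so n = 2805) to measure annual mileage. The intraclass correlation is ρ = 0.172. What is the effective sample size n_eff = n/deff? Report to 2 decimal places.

deff = 1 + (15 − 1)·0.172 = 1 + 2.408 = 3.408.
n_eff = 2805 / 3.408 = 823.06.

823.06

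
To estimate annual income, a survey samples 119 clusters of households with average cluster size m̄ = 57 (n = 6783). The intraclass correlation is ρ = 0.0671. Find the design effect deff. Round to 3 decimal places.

4.758

deff = 1 + (57 − 1)·0.0671 = 1 + 3.7576 = 4.7576.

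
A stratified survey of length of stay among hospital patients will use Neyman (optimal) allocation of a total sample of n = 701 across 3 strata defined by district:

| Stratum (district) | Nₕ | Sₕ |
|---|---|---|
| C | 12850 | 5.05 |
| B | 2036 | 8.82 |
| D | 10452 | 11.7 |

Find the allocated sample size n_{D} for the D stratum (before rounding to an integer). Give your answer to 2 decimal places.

Neyman allocation: nₕ = n·NₕSₕ / Σⱼ NⱼSⱼ.
Σ NⱼSⱼ = 12850·5.05 + 2036·8.82 + 10452·11.7 = 205138.42.
n_{D} = 701·10452·11.7 / 205138.42 = 417.88.

417.88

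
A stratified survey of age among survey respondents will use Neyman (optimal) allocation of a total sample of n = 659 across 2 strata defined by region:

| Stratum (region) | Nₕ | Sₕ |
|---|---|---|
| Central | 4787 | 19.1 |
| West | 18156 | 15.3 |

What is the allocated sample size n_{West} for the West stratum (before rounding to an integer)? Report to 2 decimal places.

495.81

Neyman allocation: nₕ = n·NₕSₕ / Σⱼ NⱼSⱼ.
Σ NⱼSⱼ = 4787·19.1 + 18156·15.3 = 369218.5.
n_{West} = 659·18156·15.3 / 369218.5 = 495.81.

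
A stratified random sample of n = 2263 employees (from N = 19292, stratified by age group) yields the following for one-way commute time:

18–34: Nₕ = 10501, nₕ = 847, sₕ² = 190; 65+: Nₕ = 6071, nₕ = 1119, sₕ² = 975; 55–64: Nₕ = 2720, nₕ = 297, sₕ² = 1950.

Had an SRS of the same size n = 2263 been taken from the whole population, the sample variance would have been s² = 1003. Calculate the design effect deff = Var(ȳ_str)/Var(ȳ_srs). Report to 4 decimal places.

Var(ȳ_str) = Σ Wₕ²(1−fₕ)sₕ²/nₕ with Wₕ = Nₕ/19292:
  18–34: (10501/19292)²·(1−847/10501)·190/847 = 0.061101748
  65+: (6071/19292)²·(1−1119/6071)·975/1119 = 0.070381885
  55–64: (2720/19292)²·(1−297/2720)·1950/297 = 0.11626419
  → Var(ȳ_str) = 0.24774782.
Var(ȳ_srs) = (1 − 2263/19292)·1003/2263 = 0.39122651.
deff = 0.24774782 / 0.39122651 = 0.6333.

0.6333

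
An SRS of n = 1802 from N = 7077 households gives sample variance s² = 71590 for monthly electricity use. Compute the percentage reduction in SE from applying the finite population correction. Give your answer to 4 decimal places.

13.6651

f = n/N = 1802/7077 = 0.25462767.
SE_no-fpc = √(s²/n) = 6.3030215; SE_fpc = √((1−f)s²/n) = 5.4417104.
Ratio = √(1−f) = 0.86334948. Reduction = 100·(1 − 0.86334948) = 13.6651%.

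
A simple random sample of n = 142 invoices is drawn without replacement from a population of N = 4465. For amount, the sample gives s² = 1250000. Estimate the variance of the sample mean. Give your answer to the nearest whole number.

Under SRS without replacement, Var(ȳ) = (1 − f)·s²/n with f = n/N = 142/4465 = 0.03180291.
Var(ȳ) = (1 − 0.03180291)·1250000/142 = 0.96819709·8802.8169 = 8522.8617.

8523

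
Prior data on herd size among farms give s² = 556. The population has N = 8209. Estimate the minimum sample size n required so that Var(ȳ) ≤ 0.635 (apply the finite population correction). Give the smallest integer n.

792

Without fpc, n₀ = s²/D = 556/0.635 = 875.5906.
With fpc, (1 − n/N)·s²/n ≤ D requires n ≥ n₀/(1 + n₀/N) = 875.5906/(1 + 875.5906/8209) = 791.1995.
Rounding up, n = 792.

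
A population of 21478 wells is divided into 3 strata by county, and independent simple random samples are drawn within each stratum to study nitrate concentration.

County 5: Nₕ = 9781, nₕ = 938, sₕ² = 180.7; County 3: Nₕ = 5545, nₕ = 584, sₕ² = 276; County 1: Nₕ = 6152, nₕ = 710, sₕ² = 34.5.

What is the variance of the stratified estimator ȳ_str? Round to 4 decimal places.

Var(ȳ_str) = Σₕ Wₕ²(1 − fₕ)sₕ²/nₕ with Wₕ = Nₕ/N, N = 21478.
County 5: Wₕ = 0.45539622; term = 0.45539622²·(1 − 0.09590021)·180.7/938 = 0.036120231.
County 3: Wₕ = 0.25817115; term = 0.25817115²·(1 − 0.10532011)·276/584 = 0.028182488.
County 1: Wₕ = 0.28643263; term = 0.28643263²·(1 − 0.11540962)·34.5/710 = 0.0035265329.
Sum = 0.067829252.

0.0678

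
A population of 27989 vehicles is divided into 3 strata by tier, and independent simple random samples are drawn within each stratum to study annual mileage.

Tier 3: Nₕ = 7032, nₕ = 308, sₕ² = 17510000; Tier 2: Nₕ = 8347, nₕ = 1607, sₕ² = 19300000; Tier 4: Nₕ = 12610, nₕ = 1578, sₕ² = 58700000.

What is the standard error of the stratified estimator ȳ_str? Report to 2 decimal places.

Var(ȳ_str) = Σₕ Wₕ²(1 − fₕ)sₕ²/nₕ with Wₕ = Nₕ/N, N = 27989.
Tier 3: Wₕ = 0.25124156; term = 0.25124156²·(1 − 0.04379977)·17510000/308 = 3431.3675.
Tier 2: Wₕ = 0.29822430; term = 0.29822430²·(1 − 0.19252426)·19300000/1607 = 862.49578.
Tier 4: Wₕ = 0.45053414; term = 0.45053414²·(1 − 0.12513878)·58700000/1578 = 6605.8039.
Sum = 10899.667.
SE = √(10899.667) = 104.40.

104.40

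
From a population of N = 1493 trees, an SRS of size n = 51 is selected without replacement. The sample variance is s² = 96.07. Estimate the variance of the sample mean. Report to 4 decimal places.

Under SRS without replacement, Var(ȳ) = (1 − f)·s²/n with f = n/N = 51/1493 = 0.03415941.
Var(ȳ) = (1 − 0.03415941)·96.07/51 = 0.96584059·1.8837255 = 1.8193785.

1.8194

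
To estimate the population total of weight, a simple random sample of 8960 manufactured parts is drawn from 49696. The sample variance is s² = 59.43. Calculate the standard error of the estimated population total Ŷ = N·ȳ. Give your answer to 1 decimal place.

3664.4

Var(Ŷ) = N²·Var(ȳ) = N²·(1 − n/N)·s²/n.
f = 8960/49696 = 0.18029620; Var(ȳ) = 0.81970380·59.43/8960 = 0.0054369416.
Var(Ŷ) = 49696² · 0.0054369416 = 1.3427573 × 10^7.
SE(Ŷ) = √(1.3427573 × 10^7) = 3664.4.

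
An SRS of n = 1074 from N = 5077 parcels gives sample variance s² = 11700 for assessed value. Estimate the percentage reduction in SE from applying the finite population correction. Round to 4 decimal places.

f = n/N = 1074/5077 = 0.21154225.
SE_no-fpc = √(s²/n) = 3.300584; SE_fpc = √((1−f)s²/n) = 2.9307583.
Ratio = √(1−f) = 0.88795143. Reduction = 100·(1 − 0.88795143) = 11.2049%.

11.2049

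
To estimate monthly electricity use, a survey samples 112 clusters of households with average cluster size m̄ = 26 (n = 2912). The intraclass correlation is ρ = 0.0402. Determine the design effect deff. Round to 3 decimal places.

deff = 1 + (26 − 1)·0.0402 = 1 + 1.005 = 2.005.

2.005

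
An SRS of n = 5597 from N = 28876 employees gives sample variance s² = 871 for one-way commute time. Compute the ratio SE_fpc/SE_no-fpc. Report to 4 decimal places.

f = n/N = 5597/28876 = 0.19382879.
SE_no-fpc = √(s²/n) = 0.39448584; SE_fpc = √((1−f)s²/n) = 0.35419715.
Ratio = √(1−f) = 0.89787038.

0.8979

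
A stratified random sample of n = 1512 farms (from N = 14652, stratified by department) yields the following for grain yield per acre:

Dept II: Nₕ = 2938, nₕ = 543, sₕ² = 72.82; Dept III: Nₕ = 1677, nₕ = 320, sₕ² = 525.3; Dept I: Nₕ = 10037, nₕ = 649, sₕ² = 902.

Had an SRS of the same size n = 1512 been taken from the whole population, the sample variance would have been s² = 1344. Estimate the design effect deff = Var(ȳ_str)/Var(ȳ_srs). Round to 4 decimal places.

Var(ȳ_str) = Σ Wₕ²(1−fₕ)sₕ²/nₕ with Wₕ = Nₕ/14652:
  Dept II: (2938/14652)²·(1−543/2938)·72.82/543 = 0.0043955612
  Dept III: (1677/14652)²·(1−320/1677)·525.3/320 = 0.017401092
  Dept I: (10037/14652)²·(1−649/10037)·902/649 = 0.61002134
  → Var(ȳ_str) = 0.63181799.
Var(ȳ_srs) = (1 − 1512/14652)·1344/1512 = 0.7971608.
deff = 0.63181799 / 0.7971608 = 0.7926.

0.7926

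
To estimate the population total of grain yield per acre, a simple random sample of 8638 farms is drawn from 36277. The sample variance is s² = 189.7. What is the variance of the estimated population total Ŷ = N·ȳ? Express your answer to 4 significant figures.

2.202 × 10^7

Var(Ŷ) = N²·Var(ȳ) = N²·(1 − n/N)·s²/n.
f = 8638/36277 = 0.23811230; Var(ȳ) = 0.76188770·189.7/8638 = 0.016731894.
Var(Ŷ) = 36277² · 0.016731894 = 2.2019519 × 10^7.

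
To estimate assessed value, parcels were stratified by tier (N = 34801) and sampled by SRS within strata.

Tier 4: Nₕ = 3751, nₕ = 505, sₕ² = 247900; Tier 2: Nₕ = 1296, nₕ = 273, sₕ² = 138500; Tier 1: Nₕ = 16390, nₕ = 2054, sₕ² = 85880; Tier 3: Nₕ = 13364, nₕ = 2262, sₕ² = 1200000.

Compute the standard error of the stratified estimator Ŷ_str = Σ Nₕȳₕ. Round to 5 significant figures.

308520

Var(Ŷ_str) = Σₕ Nₕ²(1 − fₕ)sₕ²/nₕ.
Tier 4: 3751²·(1 − 505/3751)·247900/505 = 5.9769652 × 10^9.
Tier 2: 1296²·(1 − 273/1296)·138500/273 = 6.7261688 × 10^8.
Tier 1: 16390²·(1 − 2054/16390)·85880/2054 = 9.8242305 × 10^9.
Tier 3: 13364²·(1 − 2262/13364)·1200000/2262 = 7.8709352 × 10^10.
Sum = 9.5183165 × 10^10.
SE = √(9.5183165 × 10^10) = 308520.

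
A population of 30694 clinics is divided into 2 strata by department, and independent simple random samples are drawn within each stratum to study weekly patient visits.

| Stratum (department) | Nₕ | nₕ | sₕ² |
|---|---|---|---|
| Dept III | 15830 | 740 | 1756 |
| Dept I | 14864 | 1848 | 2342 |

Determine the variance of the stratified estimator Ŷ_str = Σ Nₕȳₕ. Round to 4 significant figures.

Var(Ŷ_str) = Σₕ Nₕ²(1 − fₕ)sₕ²/nₕ.
Dept III: 15830²·(1 − 740/15830)·1756/740 = 5.6684321 × 10^8.
Dept I: 14864²·(1 − 1848/14864)·2342/1848 = 2.4518741 × 10^8.
Sum = 8.1203062 × 10^8.

8.120 × 10^8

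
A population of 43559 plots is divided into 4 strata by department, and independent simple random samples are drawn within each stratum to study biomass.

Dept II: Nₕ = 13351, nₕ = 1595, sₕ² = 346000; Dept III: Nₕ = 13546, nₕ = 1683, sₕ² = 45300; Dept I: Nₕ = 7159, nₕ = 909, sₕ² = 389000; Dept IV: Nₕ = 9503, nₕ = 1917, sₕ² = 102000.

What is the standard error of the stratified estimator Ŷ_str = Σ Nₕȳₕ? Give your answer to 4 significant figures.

247700

Var(Ŷ_str) = Σₕ Nₕ²(1 − fₕ)sₕ²/nₕ.
Dept II: 13351²·(1 − 1595/13351)·346000/1595 = 3.4047779 × 10^10.
Dept III: 13546²·(1 − 1683/13546)·45300/1683 = 4.3253344 × 10^9.
Dept I: 7159²·(1 − 909/7159)·389000/909 = 1.9147765 × 10^10.
Dept IV: 9503²·(1 − 1917/9503)·102000/1917 = 3.8357618 × 10^9.
Sum = 6.135664 × 10^10.
SE = √(6.135664 × 10^10) = 247700.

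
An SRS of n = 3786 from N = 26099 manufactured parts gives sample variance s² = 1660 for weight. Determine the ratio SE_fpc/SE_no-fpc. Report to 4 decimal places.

f = n/N = 3786/26099 = 0.14506303.
SE_no-fpc = √(s²/n) = 0.66216122; SE_fpc = √((1−f)s²/n) = 0.61225281.
Ratio = √(1−f) = 0.92462802.

0.9246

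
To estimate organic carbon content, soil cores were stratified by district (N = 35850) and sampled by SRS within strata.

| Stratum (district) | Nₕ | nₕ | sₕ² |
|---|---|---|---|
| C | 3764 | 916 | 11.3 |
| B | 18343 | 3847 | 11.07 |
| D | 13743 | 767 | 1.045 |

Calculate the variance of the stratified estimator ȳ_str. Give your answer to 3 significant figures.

Var(ȳ_str) = Σₕ Wₕ²(1 − fₕ)sₕ²/nₕ with Wₕ = Nₕ/N, N = 35850.
C: Wₕ = 0.10499303; term = 0.10499303²·(1 − 0.24335813)·11.3/916 = 1.0289499 × 10^-4.
B: Wₕ = 0.51165969; term = 0.51165969²·(1 − 0.20972578)·11.07/3847 = 5.9534082 × 10^-4.
D: Wₕ = 0.38334728; term = 0.38334728²·(1 − 0.05581023)·1.045/767 = 1.8904491 × 10^-4.
Sum = 8.8728072 × 10^-4.

8.87 × 10^-4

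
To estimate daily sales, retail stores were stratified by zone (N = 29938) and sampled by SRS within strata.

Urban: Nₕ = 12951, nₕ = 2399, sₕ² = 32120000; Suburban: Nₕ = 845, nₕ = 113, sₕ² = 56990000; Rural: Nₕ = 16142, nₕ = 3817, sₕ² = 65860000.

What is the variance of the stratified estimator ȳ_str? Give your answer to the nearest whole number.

Var(ȳ_str) = Σₕ Wₕ²(1 − fₕ)sₕ²/nₕ with Wₕ = Nₕ/N, N = 29938.
Urban: Wₕ = 0.43259403; term = 0.43259403²·(1 − 0.18523666)·32120000/2399 = 2041.4456.
Suburban: Wₕ = 0.02822500; term = 0.02822500²·(1 − 0.13372781)·56990000/113 = 348.05064.
Rural: Wₕ = 0.53918097; term = 0.53918097²·(1 − 0.23646388)·65860000/3817 = 3829.9955.
Sum = 6219.4917.

6219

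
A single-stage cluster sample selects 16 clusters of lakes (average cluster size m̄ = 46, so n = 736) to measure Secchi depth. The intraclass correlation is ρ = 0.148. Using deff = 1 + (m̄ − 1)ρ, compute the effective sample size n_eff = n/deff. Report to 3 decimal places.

96.084

deff = 1 + (46 − 1)·0.148 = 1 + 6.66 = 7.66.
n_eff = 736 / 7.66 = 96.084.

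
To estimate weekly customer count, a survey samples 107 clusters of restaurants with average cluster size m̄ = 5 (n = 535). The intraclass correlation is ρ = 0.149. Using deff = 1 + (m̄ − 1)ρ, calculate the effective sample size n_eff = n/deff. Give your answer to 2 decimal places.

deff = 1 + (5 − 1)·0.149 = 1 + 0.596 = 1.596.
n_eff = 535 / 1.596 = 335.21.

335.21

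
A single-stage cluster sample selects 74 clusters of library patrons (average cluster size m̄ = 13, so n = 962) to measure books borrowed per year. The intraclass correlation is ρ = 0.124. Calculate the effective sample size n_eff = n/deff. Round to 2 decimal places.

deff = 1 + (13 − 1)·0.124 = 1 + 1.488 = 2.488.
n_eff = 962 / 2.488 = 386.66.

386.66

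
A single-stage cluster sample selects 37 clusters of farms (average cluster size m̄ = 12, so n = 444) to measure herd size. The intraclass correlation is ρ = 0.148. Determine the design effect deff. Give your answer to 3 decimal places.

2.628

deff = 1 + (12 − 1)·0.148 = 1 + 1.628 = 2.628.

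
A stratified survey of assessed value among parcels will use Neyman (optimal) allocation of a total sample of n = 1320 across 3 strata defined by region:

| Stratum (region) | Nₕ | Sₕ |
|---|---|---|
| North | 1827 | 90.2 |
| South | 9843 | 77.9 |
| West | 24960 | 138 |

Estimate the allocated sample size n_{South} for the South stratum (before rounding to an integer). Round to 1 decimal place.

231.3

Neyman allocation: nₕ = n·NₕSₕ / Σⱼ NⱼSⱼ.
Σ NⱼSⱼ = 1827·90.2 + 9843·77.9 + 24960·138 = 4.3760451 × 10^6.
n_{South} = 1320·9843·77.9 / (4.3760451 × 10^6) = 231.3.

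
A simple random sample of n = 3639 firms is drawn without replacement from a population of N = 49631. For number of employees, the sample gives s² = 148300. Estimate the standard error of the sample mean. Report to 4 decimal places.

Under SRS without replacement, Var(ȳ) = (1 − f)·s²/n with f = n/N = 3639/49631 = 0.07332111.
Var(ȳ) = (1 − 0.07332111)·148300/3639 = 0.92667889·40.752954 = 37.764902.
SE(ȳ) = √(37.764902) = 6.1453.

6.1453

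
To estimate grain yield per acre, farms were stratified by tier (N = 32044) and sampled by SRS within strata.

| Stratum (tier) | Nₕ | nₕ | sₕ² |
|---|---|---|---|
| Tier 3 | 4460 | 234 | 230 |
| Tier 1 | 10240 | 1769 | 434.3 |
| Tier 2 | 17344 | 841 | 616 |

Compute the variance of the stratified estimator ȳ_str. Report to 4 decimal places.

Var(ȳ_str) = Σₕ Wₕ²(1 − fₕ)sₕ²/nₕ with Wₕ = Nₕ/N, N = 32044.
Tier 3: Wₕ = 0.13918362; term = 0.13918362²·(1 − 0.05246637)·230/234 = 0.018041925.
Tier 1: Wₕ = 0.31956060; term = 0.31956060²·(1 − 0.17275391)·434.3/1769 = 0.020739734.
Tier 2: Wₕ = 0.54125577; term = 0.54125577²·(1 − 0.04848939)·616/841 = 0.20417541.
Sum = 0.24295707.

0.2430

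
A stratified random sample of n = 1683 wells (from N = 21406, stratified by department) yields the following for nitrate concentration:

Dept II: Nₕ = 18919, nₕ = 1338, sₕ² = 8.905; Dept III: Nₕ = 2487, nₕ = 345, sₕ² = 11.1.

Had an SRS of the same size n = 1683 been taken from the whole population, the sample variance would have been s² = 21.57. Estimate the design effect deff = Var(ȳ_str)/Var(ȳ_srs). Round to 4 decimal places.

0.4408

Var(ȳ_str) = Σ Wₕ²(1−fₕ)sₕ²/nₕ with Wₕ = Nₕ/21406:
  Dept II: (18919/21406)²·(1−1338/18919)·8.905/1338 = 0.0048311277
  Dept III: (2487/21406)²·(1−345/2487)·11.1/345 = 3.7404865 × 10^-4
  → Var(ȳ_str) = 0.0052051764.
Var(ȳ_srs) = (1 − 1683/21406)·21.57/1683 = 0.011808738.
deff = 0.0052051764 / 0.011808738 = 0.4408.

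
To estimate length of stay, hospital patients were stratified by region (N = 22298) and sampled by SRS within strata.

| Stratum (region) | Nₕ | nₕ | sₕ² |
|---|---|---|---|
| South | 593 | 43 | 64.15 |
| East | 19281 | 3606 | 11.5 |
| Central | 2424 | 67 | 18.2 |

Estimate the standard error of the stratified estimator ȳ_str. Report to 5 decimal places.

Var(ȳ_str) = Σₕ Wₕ²(1 − fₕ)sₕ²/nₕ with Wₕ = Nₕ/N, N = 22298.
South: Wₕ = 0.02659431; term = 0.02659431²·(1 − 0.07251265)·64.15/43 = 9.7861928 × 10^-4.
East: Wₕ = 0.86469639; term = 0.86469639²·(1 − 0.18702349)·11.5/3606 = 0.0019385518.
Central: Wₕ = 0.10870930; term = 0.10870930²·(1 − 0.02764026)·18.2/67 = 0.0031214542.
Sum = 0.0060386253.
SE = √(0.0060386253) = 0.07771.

0.07771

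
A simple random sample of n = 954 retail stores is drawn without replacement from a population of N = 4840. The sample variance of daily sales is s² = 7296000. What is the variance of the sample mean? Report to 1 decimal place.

Under SRS without replacement, Var(ȳ) = (1 − f)·s²/n with f = n/N = 954/4840 = 0.19710744.
Var(ȳ) = (1 − 0.19710744)·7296000/954 = 0.80289256·7647.7987 = 6140.3607.

6140.4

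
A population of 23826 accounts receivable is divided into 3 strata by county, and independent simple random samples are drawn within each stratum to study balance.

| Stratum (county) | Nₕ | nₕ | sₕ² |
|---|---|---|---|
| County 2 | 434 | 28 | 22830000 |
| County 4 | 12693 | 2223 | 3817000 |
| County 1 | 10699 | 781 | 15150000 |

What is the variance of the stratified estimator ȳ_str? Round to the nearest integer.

Var(ȳ_str) = Σₕ Wₕ²(1 − fₕ)sₕ²/nₕ with Wₕ = Nₕ/N, N = 23826.
County 2: Wₕ = 0.01821539; term = 0.01821539²·(1 − 0.06451613)·22830000/28 = 253.08206.
County 4: Wₕ = 0.53273735; term = 0.53273735²·(1 − 0.17513590)·3817000/2223 = 401.96791.
County 1: Wₕ = 0.44904726; term = 0.44904726²·(1 − 0.07299748)·15150000/781 = 3625.9901.
Sum = 4281.0401.

4281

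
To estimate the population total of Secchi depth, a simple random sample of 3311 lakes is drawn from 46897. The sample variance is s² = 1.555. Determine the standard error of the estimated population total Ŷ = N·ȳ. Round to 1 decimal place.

Var(Ŷ) = N²·Var(ȳ) = N²·(1 − n/N)·s²/n.
f = 3311/46897 = 0.07060153; Var(ȳ) = 0.92939847·1.555/3311 = 4.3648886 × 10^-4.
Var(Ŷ) = 46897² · (4.3648886 × 10^-4) = 959982.44.
SE(Ŷ) = √(959982.44) = 979.8.

979.8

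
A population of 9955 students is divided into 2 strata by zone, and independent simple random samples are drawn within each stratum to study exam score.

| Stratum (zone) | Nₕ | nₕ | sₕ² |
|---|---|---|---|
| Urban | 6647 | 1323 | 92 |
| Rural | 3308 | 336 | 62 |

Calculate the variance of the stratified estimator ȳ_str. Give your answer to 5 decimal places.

Var(ȳ_str) = Σₕ Wₕ²(1 − fₕ)sₕ²/nₕ with Wₕ = Nₕ/N, N = 9955.
Urban: Wₕ = 0.66770467; term = 0.66770467²·(1 − 0.19903716)·92/1323 = 0.024831856.
Rural: Wₕ = 0.33229533; term = 0.33229533²·(1 − 0.10157195)·62/336 = 0.018305609.
Sum = 0.043137465.

0.04314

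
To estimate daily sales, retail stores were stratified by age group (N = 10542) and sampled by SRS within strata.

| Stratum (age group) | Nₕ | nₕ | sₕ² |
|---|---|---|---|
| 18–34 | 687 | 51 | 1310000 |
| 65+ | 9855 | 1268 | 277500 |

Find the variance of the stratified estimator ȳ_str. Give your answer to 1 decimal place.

267.6

Var(ȳ_str) = Σₕ Wₕ²(1 − fₕ)sₕ²/nₕ with Wₕ = Nₕ/N, N = 10542.
18–34: Wₕ = 0.06516790; term = 0.06516790²·(1 − 0.07423581)·1310000/51 = 100.98781.
65+: Wₕ = 0.93483210; term = 0.93483210²·(1 − 0.12866565)·277500/1268 = 166.64635.
Sum = 267.63416.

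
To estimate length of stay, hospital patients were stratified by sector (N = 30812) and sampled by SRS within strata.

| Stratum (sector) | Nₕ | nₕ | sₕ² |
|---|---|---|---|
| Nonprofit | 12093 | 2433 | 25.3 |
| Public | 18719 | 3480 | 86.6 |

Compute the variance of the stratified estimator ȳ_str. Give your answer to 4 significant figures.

0.008757

Var(ȳ_str) = Σₕ Wₕ²(1 − fₕ)sₕ²/nₕ with Wₕ = Nₕ/N, N = 30812.
Nonprofit: Wₕ = 0.39247696; term = 0.39247696²·(1 − 0.20119077)·25.3/2433 = 0.0012795281.
Public: Wₕ = 0.60752304; term = 0.60752304²·(1 − 0.18590737)·86.6/3480 = 0.0074771825.
Sum = 0.0087567106.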